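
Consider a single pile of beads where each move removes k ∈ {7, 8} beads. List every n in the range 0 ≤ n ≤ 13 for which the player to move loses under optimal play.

0, 1, 2, 3, 4, 5, 6

Grundy values for subtraction set {7, 8}:
k:     0  1  2  3  4  5  6  7  8  9 10 11 12 13
g(k):  0  0  0  0  0  0  0  1  1  1  1  1  1  1
The P-positions (g = 0) in 0..13 are 0, 1, 2, 3, 4, 5, 6.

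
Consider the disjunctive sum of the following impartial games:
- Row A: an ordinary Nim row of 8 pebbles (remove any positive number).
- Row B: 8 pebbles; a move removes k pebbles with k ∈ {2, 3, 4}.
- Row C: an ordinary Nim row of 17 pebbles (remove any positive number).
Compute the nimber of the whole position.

24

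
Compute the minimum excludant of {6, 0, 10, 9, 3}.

0 is in the set but 1 is not, so the mex is 1.

1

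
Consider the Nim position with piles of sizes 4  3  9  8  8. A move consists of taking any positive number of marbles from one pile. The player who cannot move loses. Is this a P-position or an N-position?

N-position

Bitwise XOR of the heap sizes:
  0100  (4)
  0011  (3)
  1001  (9)
  1000  (8)
  1000  (8)
  ----
  1110  (14)
The nim-sum is 14 ≠ 0, so this is an N-position: the player to move can win.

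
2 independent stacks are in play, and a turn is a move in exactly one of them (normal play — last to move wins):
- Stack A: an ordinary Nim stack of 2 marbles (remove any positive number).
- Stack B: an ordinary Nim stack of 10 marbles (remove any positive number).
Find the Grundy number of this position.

Stack A is a plain Nim stack of size 2, so its Grundy value is 2.
Stack B is a plain Nim stack of size 10, so its Grundy value is 10.
By the Sprague-Grundy theorem, the Grundy value of a sum of independent games is the XOR of the component values.
Combined value = 2 ⊕ 10 = 8.

8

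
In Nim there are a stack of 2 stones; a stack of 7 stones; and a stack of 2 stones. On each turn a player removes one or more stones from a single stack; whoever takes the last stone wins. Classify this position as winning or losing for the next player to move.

Winning position

Nim-sum: 2 ⊕ 7 ⊕ 2 = 7.
The nim-sum is 7 ≠ 0, so this is an N-position: the player to move can win.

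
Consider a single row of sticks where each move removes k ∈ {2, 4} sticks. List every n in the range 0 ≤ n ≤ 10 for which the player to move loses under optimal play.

0, 1, 6, 7

Grundy values for subtraction set {2, 4}:
g(0) = mex{} = 0
g(1) = mex{} = 0
g(2) = mex{0} = 1
g(3) = mex{0} = 1
g(4) = mex{0,1} = 2
g(5) = mex{0,1} = 2
g(6) = mex{1,2} = 0
g(7) = mex{1,2} = 0
g(8) = mex{0,2} = 1
g(9) = mex{0,2} = 1
g(10) = mex{0,1} = 2
The P-positions (g = 0) in 0..10 are 0, 1, 6, 7.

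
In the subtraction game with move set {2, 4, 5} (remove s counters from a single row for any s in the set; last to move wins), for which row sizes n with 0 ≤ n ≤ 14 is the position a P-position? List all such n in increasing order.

Build the Grundy sequence with g(k) = mex{g(k−s) : s ∈ {2, 4, 5}, s ≤ k}:
k:     0  1  2  3  4  5  6  7  8  9 10 11 12 13 14
g(k):  0  0  1  1  2  2  3  0  0  1  1  2  2  3  0
The P-positions (g = 0) in 0..14 are 0, 1, 7, 8, 14.

0, 1, 7, 8, 14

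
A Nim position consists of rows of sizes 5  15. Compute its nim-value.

Nim-sum: 5 ^ 15 = 10.

10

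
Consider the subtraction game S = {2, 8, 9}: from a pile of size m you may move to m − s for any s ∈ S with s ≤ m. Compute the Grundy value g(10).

Grundy values for subtraction set {2, 8, 9}:
k:     0  1  2  3  4  5  6  7  8  9 10
g(k):  0  0  1  1  0  0  1  1  2  2  3
So g(10) = 3.

3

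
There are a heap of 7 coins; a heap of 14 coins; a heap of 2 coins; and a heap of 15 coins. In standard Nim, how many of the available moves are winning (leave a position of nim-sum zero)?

3

Compute the nim-sum pairwise:
7 XOR 14 = 9
9 XOR 2 = 11
11 XOR 15 = 4
The overall nim-sum is X = 4. A heap of size p has a winning move iff p XOR X < p (reduce it to p XOR X).
  7: 7 XOR 4 = 3 < 7 — winning move (to 3).
  14: 14 XOR 4 = 10 < 14 — winning move (to 10).
  2: 2 XOR 4 = 6 ≥ 2 — no move.
  15: 15 XOR 4 = 11 < 15 — winning move (to 11).
That gives 3 winning moves.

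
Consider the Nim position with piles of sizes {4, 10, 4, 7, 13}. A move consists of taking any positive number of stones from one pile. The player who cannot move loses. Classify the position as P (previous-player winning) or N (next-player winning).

Nim-sum: 4 XOR 10 XOR 4 XOR 7 XOR 13 = 0.
The nim-sum is 0, so this is a P-position: the player to move is in a losing position under optimal play.

P-position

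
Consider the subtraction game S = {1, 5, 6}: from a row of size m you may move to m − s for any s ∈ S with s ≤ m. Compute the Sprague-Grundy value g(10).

Grundy values for subtraction set {1, 5, 6}:
g(0) = mex{} = 0
g(1) = mex{0} = 1
g(2) = mex{1} = 0
g(3) = mex{0} = 1
g(4) = mex{1} = 0
g(5) = mex{0} = 1
g(6) = mex{0,1} = 2
g(7) = mex{0,1,2} = 3
g(8) = mex{0,1,3} = 2
g(9) = mex{0,1,2} = 3
g(10) = mex{0,1,3} = 2
So g(10) = 2.

2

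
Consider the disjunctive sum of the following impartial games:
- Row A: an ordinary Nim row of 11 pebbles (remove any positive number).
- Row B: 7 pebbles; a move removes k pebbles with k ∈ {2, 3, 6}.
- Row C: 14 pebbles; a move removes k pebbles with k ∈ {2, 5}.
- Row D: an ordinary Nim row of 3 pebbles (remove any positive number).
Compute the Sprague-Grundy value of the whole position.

Row A is a plain Nim row of size 11, so its Grundy value is 11.
Grundy values for row B (subtraction set {2, 3, 6}):
k:     0  1  2  3  4  5  6  7
g(k):  0  0  1  1  2  0  3  1
So g(7) = 1.
Build the Grundy sequence for row C with g(k) = mex{g(k−s) : s ∈ {2, 5}, s ≤ k}:
g(0) = mex{} = 0
g(1) = mex{} = 0
g(2) = mex{0} = 1
g(3) = mex{0} = 1
g(4) = mex{1} = 0
g(5) = mex{0,1} = 2
g(6) = mex{0} = 1
g(7) = mex{1,2} = 0
g(8) = mex{1} = 0
g(9) = mex{0} = 1
g(10) = mex{0,2} = 1
g(11) = mex{1} = 0
g(12) = mex{0,1} = 2
g(13) = mex{0} = 1
g(14) = mex{1,2} = 0
So g(14) = 0.
Row D is a plain Nim row of size 3, so its Grundy value is 3.
The value of a disjunctive sum is the nim-sum of the parts.
Combined value = 11 ⊕ 1 ⊕ 0 ⊕ 3 = 9.

9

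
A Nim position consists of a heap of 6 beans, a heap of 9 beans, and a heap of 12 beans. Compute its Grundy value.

Compute the nim-sum pairwise:
6 ⊕ 9 = 15
15 ⊕ 12 = 3

3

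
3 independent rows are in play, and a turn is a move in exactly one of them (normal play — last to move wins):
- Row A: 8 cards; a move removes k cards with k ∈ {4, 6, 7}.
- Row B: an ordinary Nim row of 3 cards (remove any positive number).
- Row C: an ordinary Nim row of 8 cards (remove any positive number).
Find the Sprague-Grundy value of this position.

9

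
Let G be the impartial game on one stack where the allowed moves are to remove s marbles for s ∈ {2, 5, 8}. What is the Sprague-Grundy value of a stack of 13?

1

Compute g(0), g(1), … for moves {2, 5, 8}:
k:     0  1  2  3  4  5  6  7  8  9 10 11 12 13
g(k):  0  0  1  1  0  2  1  0  2  1  0  0  1  1
So g(13) = 1.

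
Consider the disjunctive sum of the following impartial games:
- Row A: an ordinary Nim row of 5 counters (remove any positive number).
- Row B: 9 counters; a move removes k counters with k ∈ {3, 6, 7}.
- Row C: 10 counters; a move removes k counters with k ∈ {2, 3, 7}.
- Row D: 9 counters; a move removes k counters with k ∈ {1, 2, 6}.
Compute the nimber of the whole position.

Row A is a plain Nim row of size 5, so its Grundy value is 5.
Build the Grundy sequence for row B with g(k) = mex{g(k−s) : s ∈ {3, 6, 7}, s ≤ k}:
g(0) = mex{} = 0
g(1) = mex{} = 0
g(2) = mex{} = 0
g(3) = mex{0} = 1
g(4) = mex{0} = 1
g(5) = mex{0} = 1
g(6) = mex{0,1} = 2
g(7) = mex{0,1} = 2
g(8) = mex{0,1} = 2
g(9) = mex{0,1,2} = 3
So g(9) = 3.
For row C, compute g(0), g(1), … with moves {2, 3, 7}:
k:     0  1  2  3  4  5  6  7  8  9 10
g(k):  0  0  1  1  2  0  0  1  1  2  0
So g(10) = 0.
Build the Grundy sequence for row D with g(k) = mex{g(k−s) : s ∈ {1, 2, 6}, s ≤ k}:
k:     0  1  2  3  4  5  6  7  8  9
g(k):  0  1  2  0  1  2  3  0  1  2
So g(9) = 2.
By the Sprague-Grundy theorem, the Grundy value of a sum of independent games is the XOR of the component values.
Combined value = 5 XOR 3 XOR 0 XOR 2 = 4.

4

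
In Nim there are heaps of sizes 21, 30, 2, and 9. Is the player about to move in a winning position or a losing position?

Nim-sum: 21 XOR 30 XOR 2 XOR 9 = 0.
The nim-sum is 0, so this is a P-position: the player to move is in a losing position under optimal play.

Losing position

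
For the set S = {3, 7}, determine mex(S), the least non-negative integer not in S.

0

0 is not in the set, so the mex is 0.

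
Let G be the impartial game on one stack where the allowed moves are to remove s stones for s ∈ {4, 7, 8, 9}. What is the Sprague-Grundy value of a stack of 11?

2

Build the Grundy sequence with g(k) = mex{g(k−s) : s ∈ {4, 7, 8, 9}, s ≤ k}:
k:     0  1  2  3  4  5  6  7  8  9 10 11
g(k):  0  0  0  0  1  1  1  1  2  2  2  2
So g(11) = 2.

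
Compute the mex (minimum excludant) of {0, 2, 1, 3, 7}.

The values 0, 1, 2, 3 are all present; 4 is the first non-negative integer missing from the set.

4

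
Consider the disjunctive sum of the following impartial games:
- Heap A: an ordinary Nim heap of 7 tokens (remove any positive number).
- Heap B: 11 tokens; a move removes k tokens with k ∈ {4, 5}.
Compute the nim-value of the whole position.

7

Heap A is a plain Nim heap of size 7, so its Grundy value is 7.
Grundy values for heap B (subtraction set {4, 5}):
k:     0  1  2  3  4  5  6  7  8  9 10 11
g(k):  0  0  0  0  1  1  1  1  2  0  0  0
So g(11) = 0.
By the Sprague-Grundy theorem, the Grundy value of a sum of independent games is the XOR of the component values.
Combined value = 7 ⊕ 0 = 7.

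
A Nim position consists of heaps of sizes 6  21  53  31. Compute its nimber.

Write each in binary and XOR column by column:
  000110  (6)
  010101  (21)
  110101  (53)
  011111  (31)
  ------
  111001  (57)

57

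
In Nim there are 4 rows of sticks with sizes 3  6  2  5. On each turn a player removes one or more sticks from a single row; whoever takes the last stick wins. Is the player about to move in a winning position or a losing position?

Winning position

Bitwise XOR of the heap sizes:
  011  (3)
  110  (6)
  010  (2)
  101  (5)
  ---
  010  (2)
The nim-sum is 2 ≠ 0, so this is an N-position: the player to move can win.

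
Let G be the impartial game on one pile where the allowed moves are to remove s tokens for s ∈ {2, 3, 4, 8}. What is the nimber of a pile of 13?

0

Build the Grundy sequence with g(k) = mex{g(k−s) : s ∈ {2, 3, 4, 8}, s ≤ k}:
g(0) = mex{} = 0
g(1) = mex{} = 0
g(2) = mex{0} = 1
g(3) = mex{0} = 1
g(4) = mex{0,1} = 2
g(5) = mex{0,1} = 2
g(6) = mex{1,2} = 0
g(7) = mex{1,2} = 0
g(8) = mex{0,2} = 1
g(9) = mex{0,2} = 1
g(10) = mex{0,1} = 2
g(11) = mex{0,1} = 2
g(12) = mex{1,2} = 0
g(13) = mex{1,2} = 0
So g(13) = 0.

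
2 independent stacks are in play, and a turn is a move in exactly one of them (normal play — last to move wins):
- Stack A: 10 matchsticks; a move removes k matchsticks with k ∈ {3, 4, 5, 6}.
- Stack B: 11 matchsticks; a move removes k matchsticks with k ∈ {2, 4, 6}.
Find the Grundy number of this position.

For stack A, compute g(0), g(1), … with moves {3, 4, 5, 6}:
g(0) = mex{} = 0
g(1) = mex{} = 0
g(2) = mex{} = 0
g(3) = mex{0} = 1
g(4) = mex{0} = 1
g(5) = mex{0} = 1
g(6) = mex{0,1} = 2
g(7) = mex{0,1} = 2
g(8) = mex{0,1} = 2
g(9) = mex{1,2} = 0
g(10) = mex{1,2} = 0
So g(10) = 0.
For stack B, compute g(0), g(1), … with moves {2, 4, 6}:
g(0) = mex{} = 0
g(1) = mex{} = 0
g(2) = mex{0} = 1
g(3) = mex{0} = 1
g(4) = mex{0,1} = 2
g(5) = mex{0,1} = 2
g(6) = mex{0,1,2} = 3
g(7) = mex{0,1,2} = 3
g(8) = mex{1,2,3} = 0
g(9) = mex{1,2,3} = 0
g(10) = mex{0,2,3} = 1
g(11) = mex{0,2,3} = 1
So g(11) = 1.
The value of a disjunctive sum is the nim-sum of the parts.
Combined value = 0 ⊕ 1 = 1.

1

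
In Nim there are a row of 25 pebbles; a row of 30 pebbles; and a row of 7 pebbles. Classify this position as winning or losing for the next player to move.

Losing position

In binary:
  11001  (25)
  11110  (30)
  00111  (7)
  -----
  00000  (0)
The nim-sum is 0, so this is a P-position: the player to move is in a losing position under optimal play.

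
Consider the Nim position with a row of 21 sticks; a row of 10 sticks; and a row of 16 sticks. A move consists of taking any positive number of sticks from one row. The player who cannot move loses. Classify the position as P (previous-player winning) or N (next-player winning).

N-position

Write each in binary and XOR column by column:
  10101  (21)
  01010  (10)
  10000  (16)
  -----
  01111  (15)
The nim-sum is 15 ≠ 0, so this is an N-position: the player to move can win.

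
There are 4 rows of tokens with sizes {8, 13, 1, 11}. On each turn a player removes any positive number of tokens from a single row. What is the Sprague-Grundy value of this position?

15

Compute the nim-sum pairwise:
8 ^ 13 = 5
5 ^ 1 = 4
4 ^ 11 = 15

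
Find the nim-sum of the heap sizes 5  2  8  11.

Nim-sum: 5 XOR 2 XOR 8 XOR 11 = 4.

4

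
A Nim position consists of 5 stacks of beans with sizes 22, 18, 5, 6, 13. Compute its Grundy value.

10

Compute the nim-sum pairwise:
22 ⊕ 18 = 4
4 ⊕ 5 = 1
1 ⊕ 6 = 7
7 ⊕ 13 = 10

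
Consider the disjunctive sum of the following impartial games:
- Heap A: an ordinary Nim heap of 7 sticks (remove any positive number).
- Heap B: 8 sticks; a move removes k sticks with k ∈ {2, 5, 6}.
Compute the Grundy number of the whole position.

7

Heap A is a plain Nim heap of size 7, so its Grundy value is 7.
Grundy values for heap B (subtraction set {2, 5, 6}):
g(0) = mex{} = 0
g(1) = mex{} = 0
g(2) = mex{0} = 1
g(3) = mex{0} = 1
g(4) = mex{1} = 0
g(5) = mex{0,1} = 2
g(6) = mex{0} = 1
g(7) = mex{0,1,2} = 3
g(8) = mex{1} = 0
So g(8) = 0.
By the Sprague-Grundy theorem, the Grundy value of a sum of independent games is the XOR of the component values.
Combined value = 7 XOR 0 = 7.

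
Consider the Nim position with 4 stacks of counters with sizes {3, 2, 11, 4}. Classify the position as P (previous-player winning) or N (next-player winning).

Nim-sum: 3 ⊕ 2 ⊕ 11 ⊕ 4 = 14.
The nim-sum is 14 ≠ 0, so this is an N-position: the player to move can win.

N-position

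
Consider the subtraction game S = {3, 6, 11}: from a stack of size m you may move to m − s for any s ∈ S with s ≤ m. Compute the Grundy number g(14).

Compute g(0), g(1), … for moves {3, 6, 11}:
k:     0  1  2  3  4  5  6  7  8  9 10 11 12 13 14
g(k):  0  0  0  1  1  1  2  2  2  0  0  3  1  1  0
So g(14) = 0.

0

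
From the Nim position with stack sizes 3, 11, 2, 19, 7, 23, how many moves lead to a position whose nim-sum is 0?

1

Compute the nim-sum pairwise:
3 ⊕ 11 = 8
8 ⊕ 2 = 10
10 ⊕ 19 = 25
25 ⊕ 7 = 30
30 ⊕ 23 = 9
The overall nim-sum is X = 9. A stack of size p has a winning move iff p XOR X < p (reduce it to p XOR X).
  3: 3 XOR 9 = 10 ≥ 3 — no move.
  11: 11 XOR 9 = 2 < 11 — winning move (to 2).
  2: 2 XOR 9 = 11 ≥ 2 — no move.
  19: 19 XOR 9 = 26 ≥ 19 — no move.
  7: 7 XOR 9 = 14 ≥ 7 — no move.
  23: 23 XOR 9 = 30 ≥ 23 — no move.
That gives 1 winning move.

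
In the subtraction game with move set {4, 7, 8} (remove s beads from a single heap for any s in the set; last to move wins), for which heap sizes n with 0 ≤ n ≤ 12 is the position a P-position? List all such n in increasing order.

0, 1, 2, 3, 12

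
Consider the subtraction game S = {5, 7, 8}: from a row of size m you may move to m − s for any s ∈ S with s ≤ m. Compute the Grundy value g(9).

1

Grundy values for subtraction set {5, 7, 8}:
g(0) = mex{} = 0
g(1) = mex{} = 0
g(2) = mex{} = 0
g(3) = mex{} = 0
g(4) = mex{} = 0
g(5) = mex{0} = 1
g(6) = mex{0} = 1
g(7) = mex{0} = 1
g(8) = mex{0} = 1
g(9) = mex{0} = 1
So g(9) = 1.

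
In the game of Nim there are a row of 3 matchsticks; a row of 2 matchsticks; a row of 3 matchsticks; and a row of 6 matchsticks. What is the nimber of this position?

Compute the nim-sum pairwise:
3 ⊕ 2 = 1
1 ⊕ 3 = 2
2 ⊕ 6 = 4

4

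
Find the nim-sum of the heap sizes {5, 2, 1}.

6

Compute the nim-sum pairwise:
5 XOR 2 = 7
7 XOR 1 = 6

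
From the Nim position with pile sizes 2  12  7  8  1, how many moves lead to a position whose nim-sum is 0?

0

Nim-sum: 2 ^ 12 ^ 7 ^ 8 ^ 1 = 0.
The nim-sum is already 0, so every move leaves a nonzero nim-sum — there are no winning moves.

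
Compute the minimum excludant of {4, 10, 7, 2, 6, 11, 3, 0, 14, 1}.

5

The values 0, 1, 2, 3, 4 are all present; 5 is the first non-negative integer missing from the set.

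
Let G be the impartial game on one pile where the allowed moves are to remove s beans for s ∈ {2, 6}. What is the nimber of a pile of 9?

0

Grundy values for subtraction set {2, 6}:
g(0) = mex{} = 0
g(1) = mex{} = 0
g(2) = mex{0} = 1
g(3) = mex{0} = 1
g(4) = mex{1} = 0
g(5) = mex{1} = 0
g(6) = mex{0} = 1
g(7) = mex{0} = 1
g(8) = mex{1} = 0
g(9) = mex{1} = 0
So g(9) = 0.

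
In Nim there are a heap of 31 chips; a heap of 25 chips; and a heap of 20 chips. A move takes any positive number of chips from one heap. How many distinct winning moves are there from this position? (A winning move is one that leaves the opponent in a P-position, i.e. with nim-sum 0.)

In binary:
  11111  (31)
  11001  (25)
  10100  (20)
  -----
  10010  (18)
The overall nim-sum is X = 18. A heap of size p has a winning move iff p XOR X < p (reduce it to p XOR X).
  31: 31 XOR 18 = 13 < 31 — winning move (to 13).
  25: 25 XOR 18 = 11 < 25 — winning move (to 11).
  20: 20 XOR 18 = 6 < 20 — winning move (to 6).
That gives 3 winning moves.

3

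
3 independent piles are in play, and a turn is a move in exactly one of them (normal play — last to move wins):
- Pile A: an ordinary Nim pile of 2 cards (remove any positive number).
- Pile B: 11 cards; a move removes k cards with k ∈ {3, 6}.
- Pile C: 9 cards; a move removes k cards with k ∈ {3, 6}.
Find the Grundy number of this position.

2

Pile A is a plain Nim pile of size 2, so its Grundy value is 2.
Grundy values for pile B (subtraction set {3, 6}):
g(0) = mex{} = 0
g(1) = mex{} = 0
g(2) = mex{} = 0
g(3) = mex{0} = 1
g(4) = mex{0} = 1
g(5) = mex{0} = 1
g(6) = mex{0,1} = 2
g(7) = mex{0,1} = 2
g(8) = mex{0,1} = 2
g(9) = mex{1,2} = 0
g(10) = mex{1,2} = 0
g(11) = mex{1,2} = 0
So g(11) = 0.
For pile C, compute g(0), g(1), … with moves {3, 6}:
g(0) = mex{} = 0
g(1) = mex{} = 0
g(2) = mex{} = 0
g(3) = mex{0} = 1
g(4) = mex{0} = 1
g(5) = mex{0} = 1
g(6) = mex{0,1} = 2
g(7) = mex{0,1} = 2
g(8) = mex{0,1} = 2
g(9) = mex{1,2} = 0
So g(9) = 0.
By the Sprague-Grundy theorem, the Grundy value of a sum of independent games is the XOR of the component values.
Combined value = 2 ⊕ 0 ⊕ 0 = 2.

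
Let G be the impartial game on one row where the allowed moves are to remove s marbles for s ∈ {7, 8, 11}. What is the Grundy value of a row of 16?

2

Grundy values for subtraction set {7, 8, 11}:
k:     0  1  2  3  4  5  6  7  8  9 10 11 12 13 14 15 16
g(k):  0  0  0  0  0  0  0  1  1  1  1  1  1  1  2  2  2
So g(16) = 2.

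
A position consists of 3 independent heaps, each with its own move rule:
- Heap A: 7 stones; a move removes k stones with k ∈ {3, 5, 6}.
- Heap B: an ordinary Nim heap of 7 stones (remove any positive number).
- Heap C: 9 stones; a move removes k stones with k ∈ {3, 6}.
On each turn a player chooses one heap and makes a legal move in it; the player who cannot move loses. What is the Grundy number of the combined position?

5

Grundy values for heap A (subtraction set {3, 5, 6}):
k:     0  1  2  3  4  5  6  7
g(k):  0  0  0  1  1  1  2  2
So g(7) = 2.
Heap B is a plain Nim heap of size 7, so its Grundy value is 7.
Build the Grundy sequence for heap C with g(k) = mex{g(k−s) : s ∈ {3, 6}, s ≤ k}:
g(0) = mex{} = 0
g(1) = mex{} = 0
g(2) = mex{} = 0
g(3) = mex{0} = 1
g(4) = mex{0} = 1
g(5) = mex{0} = 1
g(6) = mex{0,1} = 2
g(7) = mex{0,1} = 2
g(8) = mex{0,1} = 2
g(9) = mex{1,2} = 0
So g(9) = 0.
The value of a disjunctive sum is the nim-sum of the parts.
Combined value = 2 ⊕ 7 ⊕ 0 = 5.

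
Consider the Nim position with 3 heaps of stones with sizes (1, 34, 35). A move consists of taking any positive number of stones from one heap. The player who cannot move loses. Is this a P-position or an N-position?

In binary:
  000001  (1)
  100010  (34)
  100011  (35)
  ------
  000000  (0)
The nim-sum is 0, so this is a P-position: the player to move is in a losing position under optimal play.

P-position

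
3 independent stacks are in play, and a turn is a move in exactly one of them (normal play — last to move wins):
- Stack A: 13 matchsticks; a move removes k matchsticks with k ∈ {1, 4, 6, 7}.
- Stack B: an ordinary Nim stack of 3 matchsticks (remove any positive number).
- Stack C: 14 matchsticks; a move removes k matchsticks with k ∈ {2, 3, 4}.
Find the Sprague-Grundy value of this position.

Build the Grundy sequence for stack A with g(k) = mex{g(k−s) : s ∈ {1, 4, 6, 7}, s ≤ k}:
g(0) = mex{} = 0
g(1) = mex{0} = 1
g(2) = mex{1} = 0
g(3) = mex{0} = 1
g(4) = mex{0,1} = 2
g(5) = mex{1,2} = 0
g(6) = mex{0} = 1
g(7) = mex{0,1} = 2
g(8) = mex{0,1,2} = 3
g(9) = mex{0,1,3} = 2
g(10) = mex{1,2} = 0
g(11) = mex{0,2} = 1
g(12) = mex{0,1,3} = 2
g(13) = mex{1,2} = 0
So g(13) = 0.
Stack B is a plain Nim stack of size 3, so its Grundy value is 3.
For stack C, compute g(0), g(1), … with moves {2, 3, 4}:
k:     0  1  2  3  4  5  6  7  8  9 10 11 12 13 14
g(k):  0  0  1  1  2  2  0  0  1  1  2  2  0  0  1
So g(14) = 1.
By the Sprague-Grundy theorem, the Grundy value of a sum of independent games is the XOR of the component values.
Combined value = 0 ⊕ 3 ⊕ 1 = 2.

2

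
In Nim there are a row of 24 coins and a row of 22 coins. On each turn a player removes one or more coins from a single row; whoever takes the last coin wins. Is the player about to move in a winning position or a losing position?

Winning position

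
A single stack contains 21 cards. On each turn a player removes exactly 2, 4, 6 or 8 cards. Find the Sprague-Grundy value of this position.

Compute g(0), g(1), … for moves {2, 4, 6, 8}:
k:     0  1  2  3  4  5  6  7  8  9 10 11 12 13 14 15 16 17 18 19 20 21
g(k):  0  0  1  1  2  2  3  3  4  4  0  0  1  1  2  2  3  3  4  4  0  0
So g(21) = 0.

0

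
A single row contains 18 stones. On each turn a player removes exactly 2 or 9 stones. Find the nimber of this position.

1

Grundy values for subtraction set {2, 9}:
k:     0  1  2  3  4  5  6  7  8  9 10 11 12 13 14 15 16 17 18
g(k):  0  0  1  1  0  0  1  1  0  2  1  0  0  1  1  0  0  1  1
So g(18) = 1.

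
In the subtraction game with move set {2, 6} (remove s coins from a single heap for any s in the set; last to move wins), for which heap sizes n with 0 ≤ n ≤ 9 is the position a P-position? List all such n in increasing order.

Compute g(0), g(1), … for moves {2, 6}:
k:     0  1  2  3  4  5  6  7  8  9
g(k):  0  0  1  1  0  0  1  1  0  0
The P-positions (g = 0) in 0..9 are 0, 1, 4, 5, 8, 9.

0, 1, 4, 5, 8, 9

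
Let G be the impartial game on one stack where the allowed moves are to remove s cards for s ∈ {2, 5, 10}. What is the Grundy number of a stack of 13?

3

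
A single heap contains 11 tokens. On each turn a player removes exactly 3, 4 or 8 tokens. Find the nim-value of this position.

Build the Grundy sequence with g(k) = mex{g(k−s) : s ∈ {3, 4, 8}, s ≤ k}:
k:     0  1  2  3  4  5  6  7  8  9 10 11
g(k):  0  0  0  1  1  1  2  0  2  3  1  3
So g(11) = 3.

3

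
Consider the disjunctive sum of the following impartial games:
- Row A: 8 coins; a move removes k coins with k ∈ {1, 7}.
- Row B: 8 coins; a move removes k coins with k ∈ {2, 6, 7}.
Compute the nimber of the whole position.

2

For row A, compute g(0), g(1), … with moves {1, 7}:
k:     0  1  2  3  4  5  6  7  8
g(k):  0  1  0  1  0  1  0  1  0
So g(8) = 0.
For row B, compute g(0), g(1), … with moves {2, 6, 7}:
k:     0  1  2  3  4  5  6  7  8
g(k):  0  0  1  1  0  0  1  1  2
So g(8) = 2.
The value of a disjunctive sum is the nim-sum of the parts.
Combined value = 0 ⊕ 2 = 2.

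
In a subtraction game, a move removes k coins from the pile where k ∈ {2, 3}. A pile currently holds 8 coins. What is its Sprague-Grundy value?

Compute g(0), g(1), … for moves {2, 3}:
k:     0  1  2  3  4  5  6  7  8
g(k):  0  0  1  1  2  0  0  1  1
So g(8) = 1.

1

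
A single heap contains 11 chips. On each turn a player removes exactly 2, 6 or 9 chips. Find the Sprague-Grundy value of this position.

Compute g(0), g(1), … for moves {2, 6, 9}:
k:     0  1  2  3  4  5  6  7  8  9 10 11
g(k):  0  0  1  1  0  0  1  1  0  2  1  3
So g(11) = 3.

3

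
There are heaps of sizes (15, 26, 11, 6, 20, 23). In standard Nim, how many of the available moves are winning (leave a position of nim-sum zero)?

3

Compute the nim-sum pairwise:
15 ^ 26 = 21
21 ^ 11 = 30
30 ^ 6 = 24
24 ^ 20 = 12
12 ^ 23 = 27
The overall nim-sum is X = 27. A heap of size p has a winning move iff p XOR X < p (reduce it to p XOR X).
  15: 15 XOR 27 = 20 ≥ 15 — no move.
  26: 26 XOR 27 = 1 < 26 — winning move (to 1).
  11: 11 XOR 27 = 16 ≥ 11 — no move.
  6: 6 XOR 27 = 29 ≥ 6 — no move.
  20: 20 XOR 27 = 15 < 20 — winning move (to 15).
  23: 23 XOR 27 = 12 < 23 — winning move (to 12).
That gives 3 winning moves.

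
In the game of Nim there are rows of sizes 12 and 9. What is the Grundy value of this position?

Compute the nim-sum pairwise:
12 XOR 9 = 5

5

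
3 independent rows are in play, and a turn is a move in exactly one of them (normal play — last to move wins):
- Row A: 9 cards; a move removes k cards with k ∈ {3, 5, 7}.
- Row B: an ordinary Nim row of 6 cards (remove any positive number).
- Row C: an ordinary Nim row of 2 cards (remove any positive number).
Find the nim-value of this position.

For row A, compute g(0), g(1), … with moves {3, 5, 7}:
k:     0  1  2  3  4  5  6  7  8  9
g(k):  0  0  0  1  1  1  2  2  2  3
So g(9) = 3.
Row B is a plain Nim row of size 6, so its Grundy value is 6.
Row C is a plain Nim row of size 2, so its Grundy value is 2.
By the Sprague-Grundy theorem, the Grundy value of a sum of independent games is the XOR of the component values.
Combined value = 3 XOR 6 XOR 2 = 7.

7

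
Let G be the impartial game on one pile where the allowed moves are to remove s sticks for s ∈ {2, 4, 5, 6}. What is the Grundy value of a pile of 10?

Grundy values for subtraction set {2, 4, 5, 6}:
k:     0  1  2  3  4  5  6  7  8  9 10
g(k):  0  0  1  1  2  2  3  3  0  0  1
So g(10) = 1.

1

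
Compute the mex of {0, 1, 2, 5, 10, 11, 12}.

3

The values 0, 1, 2 are all present; 3 is the first non-negative integer missing from the set.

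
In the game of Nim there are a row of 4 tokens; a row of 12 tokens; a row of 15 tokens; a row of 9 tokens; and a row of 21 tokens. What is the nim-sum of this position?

27

Compute the nim-sum pairwise:
4 XOR 12 = 8
8 XOR 15 = 7
7 XOR 9 = 14
14 XOR 21 = 27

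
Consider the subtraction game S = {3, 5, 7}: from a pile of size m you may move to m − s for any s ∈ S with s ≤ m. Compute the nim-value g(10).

0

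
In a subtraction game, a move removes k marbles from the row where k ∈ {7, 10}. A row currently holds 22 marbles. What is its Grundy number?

0

Grundy values for subtraction set {7, 10}:
k:     0  1  2  3  4  5  6  7  8  9 10 11 12 13 14 15 16 17 18 19 20 21 22
g(k):  0  0  0  0  0  0  0  1  1  1  1  1  1  1  2  2  2  0  0  0  0  0  0
So g(22) = 0.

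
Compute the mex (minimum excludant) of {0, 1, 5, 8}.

The values 0, 1 are all present; 2 is the first non-negative integer missing from the set.

2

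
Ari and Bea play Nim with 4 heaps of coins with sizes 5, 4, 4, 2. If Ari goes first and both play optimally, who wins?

Ari wins

Nim-sum: 5 ^ 4 ^ 4 ^ 2 = 7.
The nim-sum is 7 ≠ 0, so this is an N-position: the player to move can win; Ari has a winning move.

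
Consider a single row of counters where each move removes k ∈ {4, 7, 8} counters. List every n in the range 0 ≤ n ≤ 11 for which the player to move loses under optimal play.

0, 1, 2, 3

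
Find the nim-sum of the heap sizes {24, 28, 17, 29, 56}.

48

Compute the nim-sum pairwise:
24 XOR 28 = 4
4 XOR 17 = 21
21 XOR 29 = 8
8 XOR 56 = 48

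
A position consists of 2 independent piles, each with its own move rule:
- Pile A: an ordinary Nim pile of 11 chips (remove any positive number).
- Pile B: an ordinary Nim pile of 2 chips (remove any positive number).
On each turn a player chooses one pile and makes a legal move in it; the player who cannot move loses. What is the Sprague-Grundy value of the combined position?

9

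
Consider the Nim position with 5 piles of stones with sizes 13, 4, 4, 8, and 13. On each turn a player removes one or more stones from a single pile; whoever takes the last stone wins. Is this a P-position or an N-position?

N-position

Compute the nim-sum pairwise:
13 XOR 4 = 9
9 XOR 4 = 13
13 XOR 8 = 5
5 XOR 13 = 8
The nim-sum is 8 ≠ 0, so this is an N-position: the player to move can win.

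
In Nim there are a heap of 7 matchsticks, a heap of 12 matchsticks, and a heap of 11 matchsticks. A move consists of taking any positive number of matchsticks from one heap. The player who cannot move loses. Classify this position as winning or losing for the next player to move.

Losing position

Nim-sum: 7 XOR 12 XOR 11 = 0.
The nim-sum is 0, so this is a P-position: the player to move is in a losing position under optimal play.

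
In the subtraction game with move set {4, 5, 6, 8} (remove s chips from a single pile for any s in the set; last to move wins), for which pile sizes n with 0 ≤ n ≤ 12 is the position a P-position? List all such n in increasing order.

0, 1, 2, 3, 12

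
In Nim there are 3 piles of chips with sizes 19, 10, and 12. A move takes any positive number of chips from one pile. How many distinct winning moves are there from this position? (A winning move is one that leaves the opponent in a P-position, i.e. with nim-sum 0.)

1

Nim-sum: 19 ^ 10 ^ 12 = 21.
The overall nim-sum is X = 21. A pile of size p has a winning move iff p XOR X < p (reduce it to p XOR X).
  19: 19 XOR 21 = 6 < 19 — winning move (to 6).
  10: 10 XOR 21 = 31 ≥ 10 — no move.
  12: 12 XOR 21 = 25 ≥ 12 — no move.
That gives 1 winning move.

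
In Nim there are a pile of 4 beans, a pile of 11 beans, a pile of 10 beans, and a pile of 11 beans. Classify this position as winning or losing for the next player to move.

Winning position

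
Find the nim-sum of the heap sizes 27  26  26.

27

Compute the nim-sum pairwise:
27 ^ 26 = 1
1 ^ 26 = 27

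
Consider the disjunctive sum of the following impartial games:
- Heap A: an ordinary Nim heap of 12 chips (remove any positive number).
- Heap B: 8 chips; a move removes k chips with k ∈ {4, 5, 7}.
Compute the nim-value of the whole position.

14

Heap A is a plain Nim heap of size 12, so its Grundy value is 12.
Grundy values for heap B (subtraction set {4, 5, 7}):
g(0) = mex{} = 0
g(1) = mex{} = 0
g(2) = mex{} = 0
g(3) = mex{} = 0
g(4) = mex{0} = 1
g(5) = mex{0} = 1
g(6) = mex{0} = 1
g(7) = mex{0} = 1
g(8) = mex{0,1} = 2
So g(8) = 2.
The value of a disjunctive sum is the nim-sum of the parts.
Combined value = 12 ⊕ 2 = 14.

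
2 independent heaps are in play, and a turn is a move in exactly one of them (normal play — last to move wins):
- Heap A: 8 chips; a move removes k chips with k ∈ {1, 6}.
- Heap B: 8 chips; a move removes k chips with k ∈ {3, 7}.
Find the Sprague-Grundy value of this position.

Grundy values for heap A (subtraction set {1, 6}):
k:     0  1  2  3  4  5  6  7  8
g(k):  0  1  0  1  0  1  2  0  1
So g(8) = 1.
Build the Grundy sequence for heap B with g(k) = mex{g(k−s) : s ∈ {3, 7}, s ≤ k}:
k:     0  1  2  3  4  5  6  7  8
g(k):  0  0  0  1  1  1  0  2  2
So g(8) = 2.
By the Sprague-Grundy theorem, the Grundy value of a sum of independent games is the XOR of the component values.
Combined value = 1 XOR 2 = 3.

3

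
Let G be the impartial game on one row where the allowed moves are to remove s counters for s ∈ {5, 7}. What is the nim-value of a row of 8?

1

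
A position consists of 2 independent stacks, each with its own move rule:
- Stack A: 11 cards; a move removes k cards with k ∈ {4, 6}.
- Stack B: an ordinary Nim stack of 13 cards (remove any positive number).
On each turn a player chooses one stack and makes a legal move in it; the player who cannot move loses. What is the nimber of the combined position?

For stack A, compute g(0), g(1), … with moves {4, 6}:
k:     0  1  2  3  4  5  6  7  8  9 10 11
g(k):  0  0  0  0  1  1  1  1  2  2  0  0
So g(11) = 0.
Stack B is a plain Nim stack of size 13, so its Grundy value is 13.
By the Sprague-Grundy theorem, the Grundy value of a sum of independent games is the XOR of the component values.
Combined value = 0 XOR 13 = 13.

13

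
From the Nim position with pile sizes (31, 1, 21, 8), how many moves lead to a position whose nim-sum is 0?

Nim-sum: 31 ⊕ 1 ⊕ 21 ⊕ 8 = 3.
The overall nim-sum is X = 3. A pile of size p has a winning move iff p XOR X < p (reduce it to p XOR X).
  31: 31 XOR 3 = 28 < 31 — winning move (to 28).
  1: 1 XOR 3 = 2 ≥ 1 — no move.
  21: 21 XOR 3 = 22 ≥ 21 — no move.
  8: 8 XOR 3 = 11 ≥ 8 — no move.
That gives 1 winning move.

1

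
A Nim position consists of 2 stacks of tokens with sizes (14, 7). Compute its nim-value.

Nim-sum: 14 ⊕ 7 = 9.

9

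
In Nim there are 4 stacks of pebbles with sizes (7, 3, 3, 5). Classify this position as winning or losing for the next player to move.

Winning position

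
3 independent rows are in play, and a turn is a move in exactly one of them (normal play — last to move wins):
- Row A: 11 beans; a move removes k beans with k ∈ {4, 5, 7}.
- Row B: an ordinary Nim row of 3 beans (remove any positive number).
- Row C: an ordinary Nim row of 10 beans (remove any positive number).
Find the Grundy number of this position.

9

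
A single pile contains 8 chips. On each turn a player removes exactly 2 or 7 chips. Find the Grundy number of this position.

Grundy values for subtraction set {2, 7}:
k:     0  1  2  3  4  5  6  7  8
g(k):  0  0  1  1  0  0  1  1  2
So g(8) = 2.

2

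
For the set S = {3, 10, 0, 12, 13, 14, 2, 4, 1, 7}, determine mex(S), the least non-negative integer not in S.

5

The values 0, 1, 2, 3, 4 are all present; 5 is the first non-negative integer missing from the set.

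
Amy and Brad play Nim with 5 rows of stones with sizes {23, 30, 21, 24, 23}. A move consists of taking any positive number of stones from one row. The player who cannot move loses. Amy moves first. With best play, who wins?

Amy wins

Nim-sum: 23 XOR 30 XOR 21 XOR 24 XOR 23 = 19.
The nim-sum is 19 ≠ 0, so this is an N-position: the player to move can win; Amy has a winning move.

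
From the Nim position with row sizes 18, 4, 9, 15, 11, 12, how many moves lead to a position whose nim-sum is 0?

In binary:
  10010  (18)
  00100  (4)
  01001  (9)
  01111  (15)
  01011  (11)
  01100  (12)
  -----
  10111  (23)
The overall nim-sum is X = 23. A row of size p has a winning move iff p XOR X < p (reduce it to p XOR X).
  18: 18 XOR 23 = 5 < 18 — winning move (to 5).
  4: 4 XOR 23 = 19 ≥ 4 — no move.
  9: 9 XOR 23 = 30 ≥ 9 — no move.
  15: 15 XOR 23 = 24 ≥ 15 — no move.
  11: 11 XOR 23 = 28 ≥ 11 — no move.
  12: 12 XOR 23 = 27 ≥ 12 — no move.
That gives 1 winning move.

1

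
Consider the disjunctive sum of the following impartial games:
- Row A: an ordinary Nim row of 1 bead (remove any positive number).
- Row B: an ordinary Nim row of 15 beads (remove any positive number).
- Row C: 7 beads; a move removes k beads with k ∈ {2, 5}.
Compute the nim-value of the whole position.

14

Row A is a plain Nim row of size 1, so its Grundy value is 1.
Row B is a plain Nim row of size 15, so its Grundy value is 15.
Build the Grundy sequence for row C with g(k) = mex{g(k−s) : s ∈ {2, 5}, s ≤ k}:
g(0) = mex{} = 0
g(1) = mex{} = 0
g(2) = mex{0} = 1
g(3) = mex{0} = 1
g(4) = mex{1} = 0
g(5) = mex{0,1} = 2
g(6) = mex{0} = 1
g(7) = mex{1,2} = 0
So g(7) = 0.
The value of a disjunctive sum is the nim-sum of the parts.
Combined value = 1 ⊕ 15 ⊕ 0 = 14.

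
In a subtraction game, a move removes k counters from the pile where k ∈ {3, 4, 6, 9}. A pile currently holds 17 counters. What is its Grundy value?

Grundy values for subtraction set {3, 4, 6, 9}:
k:     0  1  2  3  4  5  6  7  8  9 10 11 12 13 14 15 16 17
g(k):  0  0  0  1  1  1  2  2  2  3  3  3  0  0  0  1  1  1
So g(17) = 1.

1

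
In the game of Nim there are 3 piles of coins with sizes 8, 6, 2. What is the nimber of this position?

12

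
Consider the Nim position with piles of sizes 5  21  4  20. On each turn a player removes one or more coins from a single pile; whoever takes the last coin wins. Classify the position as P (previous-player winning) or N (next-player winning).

Nim-sum: 5 XOR 21 XOR 4 XOR 20 = 0.
The nim-sum is 0, so this is a P-position: the player to move is in a losing position under optimal play.

P-position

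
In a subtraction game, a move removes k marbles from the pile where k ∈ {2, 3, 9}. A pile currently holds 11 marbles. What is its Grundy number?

0

Grundy values for subtraction set {2, 3, 9}:
g(0) = mex{} = 0
g(1) = mex{} = 0
g(2) = mex{0} = 1
g(3) = mex{0} = 1
g(4) = mex{0,1} = 2
g(5) = mex{1} = 0
g(6) = mex{1,2} = 0
g(7) = mex{0,2} = 1
g(8) = mex{0} = 1
g(9) = mex{0,1} = 2
g(10) = mex{0,1} = 2
g(11) = mex{1,2} = 0
So g(11) = 0.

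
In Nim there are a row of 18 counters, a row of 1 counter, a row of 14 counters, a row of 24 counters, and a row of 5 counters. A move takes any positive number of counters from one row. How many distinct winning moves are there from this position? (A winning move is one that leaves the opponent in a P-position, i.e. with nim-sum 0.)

0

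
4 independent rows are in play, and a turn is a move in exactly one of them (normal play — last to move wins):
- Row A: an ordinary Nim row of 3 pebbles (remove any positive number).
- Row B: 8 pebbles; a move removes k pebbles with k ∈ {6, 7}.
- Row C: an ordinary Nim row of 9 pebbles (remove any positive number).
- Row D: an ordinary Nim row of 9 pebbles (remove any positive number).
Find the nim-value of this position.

2

Row A is a plain Nim row of size 3, so its Grundy value is 3.
Grundy values for row B (subtraction set {6, 7}):
g(0) = mex{} = 0
g(1) = mex{} = 0
g(2) = mex{} = 0
g(3) = mex{} = 0
g(4) = mex{} = 0
g(5) = mex{} = 0
g(6) = mex{0} = 1
g(7) = mex{0} = 1
g(8) = mex{0} = 1
So g(8) = 1.
Row C is a plain Nim row of size 9, so its Grundy value is 9.
Row D is a plain Nim row of size 9, so its Grundy value is 9.
By the Sprague-Grundy theorem, the Grundy value of a sum of independent games is the XOR of the component values.
Combined value = 3 XOR 1 XOR 9 XOR 9 = 2.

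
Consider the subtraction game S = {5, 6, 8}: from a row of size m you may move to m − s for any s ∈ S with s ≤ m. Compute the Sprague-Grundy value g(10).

2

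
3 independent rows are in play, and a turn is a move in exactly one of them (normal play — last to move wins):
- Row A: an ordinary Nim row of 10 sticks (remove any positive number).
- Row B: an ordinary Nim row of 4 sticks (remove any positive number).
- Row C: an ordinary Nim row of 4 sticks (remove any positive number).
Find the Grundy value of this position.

10

Row A is a plain Nim row of size 10, so its Grundy value is 10.
Row B is a plain Nim row of size 4, so its Grundy value is 4.
Row C is a plain Nim row of size 4, so its Grundy value is 4.
By the Sprague-Grundy theorem, the Grundy value of a sum of independent games is the XOR of the component values.
Combined value = 10 XOR 4 XOR 4 = 10.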